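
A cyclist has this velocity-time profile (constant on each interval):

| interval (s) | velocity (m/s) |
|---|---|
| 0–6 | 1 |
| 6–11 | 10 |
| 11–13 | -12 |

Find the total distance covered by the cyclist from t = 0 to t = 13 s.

Distance (not displacement) is the total path length: add the absolute areas under v-t.
0–6 s: |1| × 6 = 6 m
6–11 s: |10| × 5 = 50 m
11–13 s: |-12| × 2 = 24 m
Total distance = 80 m

80 m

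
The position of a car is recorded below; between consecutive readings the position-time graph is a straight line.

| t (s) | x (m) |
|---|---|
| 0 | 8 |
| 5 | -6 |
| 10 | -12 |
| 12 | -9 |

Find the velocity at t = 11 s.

Velocity is the slope of the x-t graph on 10–12 s: (-9 − -12)/(12 − 10) = 1.5 m/s.

1.5 m/s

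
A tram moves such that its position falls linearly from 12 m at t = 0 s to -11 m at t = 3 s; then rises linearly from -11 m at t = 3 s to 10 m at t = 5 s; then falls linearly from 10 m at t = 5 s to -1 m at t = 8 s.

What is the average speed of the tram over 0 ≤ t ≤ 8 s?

Average speed = (total path length)/(elapsed time); on a piecewise-linear x-t graph the path length is Σ|Δx|.
0–3 s: |Δx| = |-11 − 12| = 23 m
3–5 s: |Δx| = |10 − -11| = 21 m
5–8 s: |Δx| = |-1 − 10| = 11 m
Total path = 55 m; average speed = 55/8 = 6.875 m/s.

6.875 m/s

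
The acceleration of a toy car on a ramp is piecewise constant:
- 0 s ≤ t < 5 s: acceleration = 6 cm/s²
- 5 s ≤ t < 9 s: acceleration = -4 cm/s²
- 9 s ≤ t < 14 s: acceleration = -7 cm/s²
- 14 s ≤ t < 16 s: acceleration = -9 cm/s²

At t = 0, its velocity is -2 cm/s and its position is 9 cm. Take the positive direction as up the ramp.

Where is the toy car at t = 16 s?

62.5 cm

On each constant-a segment, Δv = aΔt and Δx = v₀Δt + ½aΔt²; chain segment to segment.
0–5 s: v starts -2 cm/s; Δx = -2·5 + ½·6·5² = 65 cm; v ends 28 cm/s.
5–9 s: v starts 28 cm/s; Δx = 28·4 + ½·-4·4² = 80 cm; v ends 12 cm/s.
9–14 s: v starts 12 cm/s; Δx = 12·5 + ½·-7·5² = -27.5 cm; v ends -23 cm/s.
14–16 s: v starts -23 cm/s; Δx = -23·2 + ½·-9·2² = -64 cm; v ends -41 cm/s.
x(16) = 9 + Σ Δx = 62.5 cm.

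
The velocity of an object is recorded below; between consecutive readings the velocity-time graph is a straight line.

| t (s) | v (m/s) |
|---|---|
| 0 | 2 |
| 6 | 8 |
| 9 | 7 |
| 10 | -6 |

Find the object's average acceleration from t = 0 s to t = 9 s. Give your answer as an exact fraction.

Average acceleration = Δv/Δt = (7 − 2)/(9 − 0) = 5/9 m/s².

5/9 m/s²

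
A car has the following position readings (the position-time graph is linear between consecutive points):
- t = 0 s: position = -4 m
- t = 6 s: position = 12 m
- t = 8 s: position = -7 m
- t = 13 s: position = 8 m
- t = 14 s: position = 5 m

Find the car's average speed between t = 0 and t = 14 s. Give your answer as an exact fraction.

53/14 m/s

Average speed = (total path length)/(elapsed time); on a piecewise-linear x-t graph the path length is Σ|Δx|.
0–6 s: |Δx| = |12 − -4| = 16 m
6–8 s: |Δx| = |-7 − 12| = 19 m
8–13 s: |Δx| = |8 − -7| = 15 m
13–14 s: |Δx| = |5 − 8| = 3 m
Total path = 53 m; average speed = 53/14 = 53/14 m/s.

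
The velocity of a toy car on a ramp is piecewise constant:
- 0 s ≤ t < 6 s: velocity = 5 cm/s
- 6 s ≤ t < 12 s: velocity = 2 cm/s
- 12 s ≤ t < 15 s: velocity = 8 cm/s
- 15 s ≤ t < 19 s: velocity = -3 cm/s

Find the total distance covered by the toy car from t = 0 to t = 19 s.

78 cm

Total distance travelled is ∫|v| dt — sum the magnitudes of each area piece.
0–6 s: |5| × 6 = 30 cm
6–12 s: |2| × 6 = 12 cm
12–15 s: |8| × 3 = 24 cm
15–19 s: |-3| × 4 = 12 cm
Total distance = 78 cm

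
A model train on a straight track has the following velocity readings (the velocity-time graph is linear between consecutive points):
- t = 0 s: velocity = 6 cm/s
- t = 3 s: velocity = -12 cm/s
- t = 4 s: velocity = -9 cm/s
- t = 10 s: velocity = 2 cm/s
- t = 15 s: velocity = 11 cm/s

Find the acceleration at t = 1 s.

Acceleration is the slope of the v-t graph on 0–3 s: (-12 − 6)/(3 − 0) = -6 cm/s².

-6 cm/s²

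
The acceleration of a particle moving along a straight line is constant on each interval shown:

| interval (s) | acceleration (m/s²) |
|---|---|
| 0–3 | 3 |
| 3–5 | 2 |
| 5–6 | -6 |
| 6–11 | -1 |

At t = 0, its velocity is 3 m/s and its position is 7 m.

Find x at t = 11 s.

108 m

On each constant-a segment, Δv = aΔt and Δx = v₀Δt + ½aΔt²; chain segment to segment.
0–3 s: v starts 3 m/s; Δx = 3·3 + ½·3·3² = 22.5 m; v ends 12 m/s.
3–5 s: v starts 12 m/s; Δx = 12·2 + ½·2·2² = 28 m; v ends 16 m/s.
5–6 s: v starts 16 m/s; Δx = 16·1 + ½·-6·1² = 13 m; v ends 10 m/s.
6–11 s: v starts 10 m/s; Δx = 10·5 + ½·-1·5² = 37.5 m; v ends 5 m/s.
x(11) = 7 + Σ Δx = 108 m.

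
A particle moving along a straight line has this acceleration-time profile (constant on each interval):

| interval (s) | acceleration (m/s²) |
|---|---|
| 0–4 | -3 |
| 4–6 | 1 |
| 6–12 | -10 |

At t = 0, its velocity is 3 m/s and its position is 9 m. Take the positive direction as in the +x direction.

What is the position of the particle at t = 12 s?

-241 m

On each constant-a segment, Δv = aΔt and Δx = v₀Δt + ½aΔt²; chain segment to segment.
0–4 s: v starts 3 m/s; Δx = 3·4 + ½·-3·4² = -12 m; v ends -9 m/s.
4–6 s: v starts -9 m/s; Δx = -9·2 + ½·1·2² = -16 m; v ends -7 m/s.
6–12 s: v starts -7 m/s; Δx = -7·6 + ½·-10·6² = -222 m; v ends -67 m/s.
x(12) = 9 + Σ Δx = -241 m.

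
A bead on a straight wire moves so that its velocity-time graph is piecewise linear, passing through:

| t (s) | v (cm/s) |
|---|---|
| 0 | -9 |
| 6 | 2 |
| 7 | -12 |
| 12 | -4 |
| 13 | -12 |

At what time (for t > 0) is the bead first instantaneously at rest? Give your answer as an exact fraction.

t = 54/11 s

v changes sign on 0–6 s (from -9 to 2); the graph is linear there, so v = 0 at t = 0 + (9)·(6 − 0)/(2 − -9) = 54/11 s.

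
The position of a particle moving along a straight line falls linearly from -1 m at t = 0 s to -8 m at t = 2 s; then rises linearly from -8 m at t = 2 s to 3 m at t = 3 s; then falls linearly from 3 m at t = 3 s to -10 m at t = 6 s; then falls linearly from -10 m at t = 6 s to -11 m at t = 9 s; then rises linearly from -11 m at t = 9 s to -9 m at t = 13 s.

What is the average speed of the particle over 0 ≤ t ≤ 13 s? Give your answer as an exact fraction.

Average speed = (total path length)/(elapsed time); on a piecewise-linear x-t graph the path length is Σ|Δx|.
0–2 s: |Δx| = |-8 − -1| = 7 m
2–3 s: |Δx| = |3 − -8| = 11 m
3–6 s: |Δx| = |-10 − 3| = 13 m
6–9 s: |Δx| = |-11 − -10| = 1 m
9–13 s: |Δx| = |-9 − -11| = 2 m
Total path = 34 m; average speed = 34/13 = 34/13 m/s.

34/13 m/s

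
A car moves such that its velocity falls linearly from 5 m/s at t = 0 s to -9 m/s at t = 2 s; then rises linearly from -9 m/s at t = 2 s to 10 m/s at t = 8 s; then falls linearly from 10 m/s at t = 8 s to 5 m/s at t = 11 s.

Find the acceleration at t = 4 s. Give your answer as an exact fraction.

19/6 m/s²

Acceleration is the slope of the v-t graph on 2–8 s: (10 − -9)/(8 − 2) = 19/6 m/s².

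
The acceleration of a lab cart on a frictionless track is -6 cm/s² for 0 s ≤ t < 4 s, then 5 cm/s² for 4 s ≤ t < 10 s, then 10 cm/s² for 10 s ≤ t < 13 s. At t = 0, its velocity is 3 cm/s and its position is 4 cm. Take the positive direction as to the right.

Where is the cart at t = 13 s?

On each constant-a segment, Δv = aΔt and Δx = v₀Δt + ½aΔt²; chain segment to segment.
0–4 s: v starts 3 cm/s; Δx = 3·4 + ½·-6·4² = -36 cm; v ends -21 cm/s.
4–10 s: v starts -21 cm/s; Δx = -21·6 + ½·5·6² = -36 cm; v ends 9 cm/s.
10–13 s: v starts 9 cm/s; Δx = 9·3 + ½·10·3² = 72 cm; v ends 39 cm/s.
x(13) = 4 + Σ Δx = 4 cm.

4 cm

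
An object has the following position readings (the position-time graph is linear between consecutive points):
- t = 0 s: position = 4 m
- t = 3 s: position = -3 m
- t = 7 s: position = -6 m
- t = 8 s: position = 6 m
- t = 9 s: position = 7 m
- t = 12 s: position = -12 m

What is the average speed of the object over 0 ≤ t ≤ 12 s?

Average speed = (total path length)/(elapsed time); on a piecewise-linear x-t graph the path length is Σ|Δx|.
0–3 s: |Δx| = |-3 − 4| = 7 m
3–7 s: |Δx| = |-6 − -3| = 3 m
7–8 s: |Δx| = |6 − -6| = 12 m
8–9 s: |Δx| = |7 − 6| = 1 m
9–12 s: |Δx| = |-12 − 7| = 19 m
Total path = 42 m; average speed = 42/12 = 3.5 m/s.

3.5 m/s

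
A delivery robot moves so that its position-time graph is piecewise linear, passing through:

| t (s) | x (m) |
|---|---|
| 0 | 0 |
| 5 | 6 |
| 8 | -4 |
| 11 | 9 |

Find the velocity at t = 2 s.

1.2 m/s

Velocity is the slope of the x-t graph on 0–5 s: (6 − 0)/(5 − 0) = 1.2 m/s.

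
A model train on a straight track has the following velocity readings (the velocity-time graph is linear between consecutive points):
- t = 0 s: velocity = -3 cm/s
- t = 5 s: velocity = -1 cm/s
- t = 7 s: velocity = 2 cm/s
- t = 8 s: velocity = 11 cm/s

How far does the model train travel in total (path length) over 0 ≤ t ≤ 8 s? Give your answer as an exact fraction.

Distance (not displacement) is the total path length: add the absolute areas under v-t.
0–5 s: |½(-3 + -1)(5)| = 10 cm
5–7 s: v = 0 at t = 17/3 s; triangle areas 1/3 + 4/3 = 5/3 cm
7–8 s: |½(2 + 11)(1)| = 6.5 cm
Total distance = 109/6 cm

109/6 cm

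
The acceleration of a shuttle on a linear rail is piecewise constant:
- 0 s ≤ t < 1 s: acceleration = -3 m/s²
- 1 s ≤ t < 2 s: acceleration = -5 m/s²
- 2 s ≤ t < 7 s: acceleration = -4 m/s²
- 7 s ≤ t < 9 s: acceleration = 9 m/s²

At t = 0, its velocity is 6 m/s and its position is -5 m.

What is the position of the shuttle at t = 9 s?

On each constant-a segment, Δv = aΔt and Δx = v₀Δt + ½aΔt²; chain segment to segment.
0–1 s: v starts 6 m/s; Δx = 6·1 + ½·-3·1² = 4.5 m; v ends 3 m/s.
1–2 s: v starts 3 m/s; Δx = 3·1 + ½·-5·1² = 0.5 m; v ends -2 m/s.
2–7 s: v starts -2 m/s; Δx = -2·5 + ½·-4·5² = -60 m; v ends -22 m/s.
7–9 s: v starts -22 m/s; Δx = -22·2 + ½·9·2² = -26 m; v ends -4 m/s.
x(9) = -5 + Σ Δx = -86 m.

-86 m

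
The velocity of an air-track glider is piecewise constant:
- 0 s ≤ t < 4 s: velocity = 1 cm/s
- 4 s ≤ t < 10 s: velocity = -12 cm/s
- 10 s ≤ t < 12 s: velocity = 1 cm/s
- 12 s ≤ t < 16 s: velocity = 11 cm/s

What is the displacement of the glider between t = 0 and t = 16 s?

-22 cm

Net displacement equals the area under the velocity-time graph (areas below the axis count negative).
0–4 s: 1 × 4 = 4 cm
4–10 s: -12 × 6 = -72 cm
10–12 s: 1 × 2 = 2 cm
12–16 s: 11 × 4 = 44 cm
Net displacement = -22 cm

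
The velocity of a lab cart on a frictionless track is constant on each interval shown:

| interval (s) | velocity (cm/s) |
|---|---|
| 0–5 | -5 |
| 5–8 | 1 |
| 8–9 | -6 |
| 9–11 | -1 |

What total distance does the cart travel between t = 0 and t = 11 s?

36 cm

Total distance travelled is ∫|v| dt — sum the magnitudes of each area piece.
0–5 s: |-5| × 5 = 25 cm
5–8 s: |1| × 3 = 3 cm
8–9 s: |-6| × 1 = 6 cm
9–11 s: |-1| × 2 = 2 cm
Total distance = 36 cm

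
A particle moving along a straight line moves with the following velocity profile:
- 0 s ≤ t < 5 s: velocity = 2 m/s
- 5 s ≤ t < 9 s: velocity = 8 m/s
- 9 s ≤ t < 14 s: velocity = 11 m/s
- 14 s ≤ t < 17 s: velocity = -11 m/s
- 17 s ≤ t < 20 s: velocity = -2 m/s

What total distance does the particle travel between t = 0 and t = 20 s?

136 m

Distance (not displacement) is the total path length: add the absolute areas under v-t.
0–5 s: |2| × 5 = 10 m
5–9 s: |8| × 4 = 32 m
9–14 s: |11| × 5 = 55 m
14–17 s: |-11| × 3 = 33 m
17–20 s: |-2| × 3 = 6 m
Total distance = 136 m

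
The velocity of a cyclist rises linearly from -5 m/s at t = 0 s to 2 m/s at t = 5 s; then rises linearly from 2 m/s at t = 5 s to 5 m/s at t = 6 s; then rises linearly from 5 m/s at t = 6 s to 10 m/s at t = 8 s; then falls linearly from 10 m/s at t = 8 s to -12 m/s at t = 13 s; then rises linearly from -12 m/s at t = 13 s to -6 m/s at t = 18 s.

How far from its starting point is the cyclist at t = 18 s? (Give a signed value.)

Displacement is the signed area under the v-t curve.
0–5 s: ½(-5 + 2)(5) = -7.5 m
5–6 s: ½(2 + 5)(1) = 3.5 m
6–8 s: ½(5 + 10)(2) = 15 m
8–13 s: ½(10 + -12)(5) = -5 m
13–18 s: ½(-12 + -6)(5) = -45 m
Net displacement = -39 m

-39 m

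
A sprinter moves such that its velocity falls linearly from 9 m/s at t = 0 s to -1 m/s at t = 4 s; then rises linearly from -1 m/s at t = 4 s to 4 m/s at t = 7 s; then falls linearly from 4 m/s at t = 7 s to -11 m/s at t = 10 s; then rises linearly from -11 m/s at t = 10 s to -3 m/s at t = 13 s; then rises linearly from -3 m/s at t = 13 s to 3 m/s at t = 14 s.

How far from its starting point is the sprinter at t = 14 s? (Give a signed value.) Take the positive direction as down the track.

-11 m

Net displacement equals the area under the velocity-time graph (areas below the axis count negative).
0–4 s: ½(9 + -1)(4) = 16 m
4–7 s: ½(-1 + 4)(3) = 4.5 m
7–10 s: ½(4 + -11)(3) = -10.5 m
10–13 s: ½(-11 + -3)(3) = -21 m
13–14 s: ½(-3 + 3)(1) = 0 m
Net displacement = -11 m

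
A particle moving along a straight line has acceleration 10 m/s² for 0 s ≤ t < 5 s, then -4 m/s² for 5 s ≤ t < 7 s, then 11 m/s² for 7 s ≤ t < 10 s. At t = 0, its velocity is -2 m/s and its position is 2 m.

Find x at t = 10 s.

374.5 m

On each constant-a segment, Δv = aΔt and Δx = v₀Δt + ½aΔt²; chain segment to segment.
0–5 s: v starts -2 m/s; Δx = -2·5 + ½·10·5² = 115 m; v ends 48 m/s.
5–7 s: v starts 48 m/s; Δx = 48·2 + ½·-4·2² = 88 m; v ends 40 m/s.
7–10 s: v starts 40 m/s; Δx = 40·3 + ½·11·3² = 169.5 m; v ends 73 m/s.
x(10) = 2 + Σ Δx = 374.5 m.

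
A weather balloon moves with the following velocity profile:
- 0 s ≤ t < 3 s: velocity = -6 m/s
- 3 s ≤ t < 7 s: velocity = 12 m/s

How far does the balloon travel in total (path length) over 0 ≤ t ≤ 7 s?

Total distance travelled is ∫|v| dt — sum the magnitudes of each area piece.
0–3 s: |-6| × 3 = 18 m
3–7 s: |12| × 4 = 48 m
Total distance = 66 m

66 m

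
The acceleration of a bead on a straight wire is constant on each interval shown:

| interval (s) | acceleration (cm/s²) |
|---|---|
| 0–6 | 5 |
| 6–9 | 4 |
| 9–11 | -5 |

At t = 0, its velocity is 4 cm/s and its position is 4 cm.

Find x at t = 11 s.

On each constant-a segment, Δv = aΔt and Δx = v₀Δt + ½aΔt²; chain segment to segment.
0–6 s: v starts 4 cm/s; Δx = 4·6 + ½·5·6² = 114 cm; v ends 34 cm/s.
6–9 s: v starts 34 cm/s; Δx = 34·3 + ½·4·3² = 120 cm; v ends 46 cm/s.
9–11 s: v starts 46 cm/s; Δx = 46·2 + ½·-5·2² = 82 cm; v ends 36 cm/s.
x(11) = 4 + Σ Δx = 320 cm.

320 cm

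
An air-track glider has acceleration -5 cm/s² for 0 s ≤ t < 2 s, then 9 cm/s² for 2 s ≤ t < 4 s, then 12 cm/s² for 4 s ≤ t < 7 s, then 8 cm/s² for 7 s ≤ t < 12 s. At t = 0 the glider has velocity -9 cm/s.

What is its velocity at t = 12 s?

75 cm/s

Δv equals the area under the a-t graph; then v = v₀ + Δv.
0–2 s: -5 × 2 = -10 cm/s
2–4 s: 9 × 2 = 18 cm/s
4–7 s: 12 × 3 = 36 cm/s
7–12 s: 8 × 5 = 40 cm/s
Δv = 84 cm/s, so v(12) = -9 + (84) = 75 cm/s.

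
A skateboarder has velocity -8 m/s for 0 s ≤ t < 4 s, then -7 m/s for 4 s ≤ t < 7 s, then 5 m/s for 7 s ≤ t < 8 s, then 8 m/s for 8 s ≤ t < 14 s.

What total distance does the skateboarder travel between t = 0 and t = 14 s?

Total distance travelled is ∫|v| dt — sum the magnitudes of each area piece.
0–4 s: |-8| × 4 = 32 m
4–7 s: |-7| × 3 = 21 m
7–8 s: |5| × 1 = 5 m
8–14 s: |8| × 6 = 48 m
Total distance = 106 m

106 m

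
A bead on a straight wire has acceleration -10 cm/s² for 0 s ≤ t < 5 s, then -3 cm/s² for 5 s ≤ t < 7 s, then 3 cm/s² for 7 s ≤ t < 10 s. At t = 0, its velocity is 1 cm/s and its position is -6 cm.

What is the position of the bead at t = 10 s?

On each constant-a segment, Δv = aΔt and Δx = v₀Δt + ½aΔt²; chain segment to segment.
0–5 s: v starts 1 cm/s; Δx = 1·5 + ½·-10·5² = -120 cm; v ends -49 cm/s.
5–7 s: v starts -49 cm/s; Δx = -49·2 + ½·-3·2² = -104 cm; v ends -55 cm/s.
7–10 s: v starts -55 cm/s; Δx = -55·3 + ½·3·3² = -151.5 cm; v ends -46 cm/s.
x(10) = -6 + Σ Δx = -381.5 cm.

-381.5 cm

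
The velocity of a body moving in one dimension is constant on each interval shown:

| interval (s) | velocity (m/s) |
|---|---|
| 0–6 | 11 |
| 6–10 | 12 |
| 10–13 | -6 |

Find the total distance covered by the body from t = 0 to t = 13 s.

132 m

Total distance travelled is ∫|v| dt — sum the magnitudes of each area piece.
0–6 s: |11| × 6 = 66 m
6–10 s: |12| × 4 = 48 m
10–13 s: |-6| × 3 = 18 m
Total distance = 132 m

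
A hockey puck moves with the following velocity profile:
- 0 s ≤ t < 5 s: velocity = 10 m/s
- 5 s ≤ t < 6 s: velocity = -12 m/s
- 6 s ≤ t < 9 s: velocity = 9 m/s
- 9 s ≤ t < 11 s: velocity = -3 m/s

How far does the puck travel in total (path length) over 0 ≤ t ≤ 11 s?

95 m

Distance (not displacement) is the total path length: add the absolute areas under v-t.
0–5 s: |10| × 5 = 50 m
5–6 s: |-12| × 1 = 12 m
6–9 s: |9| × 3 = 27 m
9–11 s: |-3| × 2 = 6 m
Total distance = 95 m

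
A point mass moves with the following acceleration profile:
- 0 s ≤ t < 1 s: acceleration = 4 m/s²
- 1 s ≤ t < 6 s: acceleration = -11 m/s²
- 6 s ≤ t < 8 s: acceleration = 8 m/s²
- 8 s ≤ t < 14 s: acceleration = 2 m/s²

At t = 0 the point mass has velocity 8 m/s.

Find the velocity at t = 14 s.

-15 m/s

Δv equals the area under the a-t graph; then v = v₀ + Δv.
0–1 s: 4 × 1 = 4 m/s
1–6 s: -11 × 5 = -55 m/s
6–8 s: 8 × 2 = 16 m/s
8–14 s: 2 × 6 = 12 m/s
Δv = -23 m/s, so v(14) = 8 + (-23) = -15 m/s.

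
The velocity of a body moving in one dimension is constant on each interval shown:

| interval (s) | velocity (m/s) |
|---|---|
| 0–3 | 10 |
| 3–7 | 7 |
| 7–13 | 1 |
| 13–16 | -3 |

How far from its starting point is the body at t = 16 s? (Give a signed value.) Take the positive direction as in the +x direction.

Net displacement equals the area under the velocity-time graph (areas below the axis count negative).
0–3 s: 10 × 3 = 30 m
3–7 s: 7 × 4 = 28 m
7–13 s: 1 × 6 = 6 m
13–16 s: -3 × 3 = -9 m
Net displacement = 55 m

55 m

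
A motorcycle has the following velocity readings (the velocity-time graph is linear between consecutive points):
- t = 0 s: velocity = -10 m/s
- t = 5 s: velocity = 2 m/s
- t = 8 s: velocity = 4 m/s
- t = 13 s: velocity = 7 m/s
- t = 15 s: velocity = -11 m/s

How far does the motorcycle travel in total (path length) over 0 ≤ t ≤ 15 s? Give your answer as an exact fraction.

Distance (not displacement) is the total path length: add the absolute areas under v-t.
0–5 s: v = 0 at t = 25/6 s; triangle areas 125/6 + 5/6 = 65/3 m
5–8 s: |½(2 + 4)(3)| = 9 m
8–13 s: |½(4 + 7)(5)| = 27.5 m
13–15 s: v = 0 at t = 124/9 s; triangle areas 49/18 + 121/18 = 85/9 m
Total distance = 1217/18 m

1217/18 m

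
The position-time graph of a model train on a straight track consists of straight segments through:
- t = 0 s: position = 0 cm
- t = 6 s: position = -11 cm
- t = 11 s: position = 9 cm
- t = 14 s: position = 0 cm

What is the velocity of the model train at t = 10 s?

4 cm/s

Velocity is the slope of the x-t graph on 6–11 s: (9 − -11)/(11 − 6) = 4 cm/s.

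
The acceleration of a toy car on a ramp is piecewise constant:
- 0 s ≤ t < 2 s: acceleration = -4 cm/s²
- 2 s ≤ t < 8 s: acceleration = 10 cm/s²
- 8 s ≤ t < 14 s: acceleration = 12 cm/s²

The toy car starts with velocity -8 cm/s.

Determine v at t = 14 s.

116 cm/s

Δv equals the area under the a-t graph; then v = v₀ + Δv.
0–2 s: -4 × 2 = -8 cm/s
2–8 s: 10 × 6 = 60 cm/s
8–14 s: 12 × 6 = 72 cm/s
Δv = 124 cm/s, so v(14) = -8 + (124) = 116 cm/s.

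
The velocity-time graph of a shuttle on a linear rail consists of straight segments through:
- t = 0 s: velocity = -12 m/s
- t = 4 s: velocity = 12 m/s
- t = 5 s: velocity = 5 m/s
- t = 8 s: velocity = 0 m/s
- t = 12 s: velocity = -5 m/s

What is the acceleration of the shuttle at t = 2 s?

6 m/s²

Acceleration is the slope of the v-t graph on 0–4 s: (12 − -12)/(4 − 0) = 6 m/s².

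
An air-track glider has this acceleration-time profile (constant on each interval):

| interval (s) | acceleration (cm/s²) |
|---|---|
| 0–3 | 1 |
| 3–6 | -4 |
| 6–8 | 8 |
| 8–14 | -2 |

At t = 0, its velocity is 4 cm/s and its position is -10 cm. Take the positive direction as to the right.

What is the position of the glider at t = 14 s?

On each constant-a segment, Δv = aΔt and Δx = v₀Δt + ½aΔt²; chain segment to segment.
0–3 s: v starts 4 cm/s; Δx = 4·3 + ½·1·3² = 16.5 cm; v ends 7 cm/s.
3–6 s: v starts 7 cm/s; Δx = 7·3 + ½·-4·3² = 3 cm; v ends -5 cm/s.
6–8 s: v starts -5 cm/s; Δx = -5·2 + ½·8·2² = 6 cm; v ends 11 cm/s.
8–14 s: v starts 11 cm/s; Δx = 11·6 + ½·-2·6² = 30 cm; v ends -1 cm/s.
x(14) = -10 + Σ Δx = 45.5 cm.

45.5 cm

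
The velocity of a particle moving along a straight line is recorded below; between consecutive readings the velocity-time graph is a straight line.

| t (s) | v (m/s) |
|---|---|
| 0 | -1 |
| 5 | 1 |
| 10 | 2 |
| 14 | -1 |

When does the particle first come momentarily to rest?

t = 2.5 s

v changes sign on 0–5 s (from -1 to 1); the graph is linear there, so v = 0 at t = 0 + (1)·(5 − 0)/(1 − -1) = 2.5 s.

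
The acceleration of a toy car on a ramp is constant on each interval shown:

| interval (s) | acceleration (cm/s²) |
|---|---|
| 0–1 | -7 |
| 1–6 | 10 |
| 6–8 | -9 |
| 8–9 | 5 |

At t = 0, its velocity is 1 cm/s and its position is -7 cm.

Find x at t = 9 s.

184 cm

On each constant-a segment, Δv = aΔt and Δx = v₀Δt + ½aΔt²; chain segment to segment.
0–1 s: v starts 1 cm/s; Δx = 1·1 + ½·-7·1² = -2.5 cm; v ends -6 cm/s.
1–6 s: v starts -6 cm/s; Δx = -6·5 + ½·10·5² = 95 cm; v ends 44 cm/s.
6–8 s: v starts 44 cm/s; Δx = 44·2 + ½·-9·2² = 70 cm; v ends 26 cm/s.
8–9 s: v starts 26 cm/s; Δx = 26·1 + ½·5·1² = 28.5 cm; v ends 31 cm/s.
x(9) = -7 + Σ Δx = 184 cm.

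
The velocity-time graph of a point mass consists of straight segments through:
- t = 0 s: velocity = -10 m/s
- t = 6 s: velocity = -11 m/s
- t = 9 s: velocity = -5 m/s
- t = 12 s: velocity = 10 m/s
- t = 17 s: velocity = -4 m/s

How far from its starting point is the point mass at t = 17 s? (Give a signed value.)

Net displacement equals the area under the velocity-time graph (areas below the axis count negative).
0–6 s: ½(-10 + -11)(6) = -63 m
6–9 s: ½(-11 + -5)(3) = -24 m
9–12 s: ½(-5 + 10)(3) = 7.5 m
12–17 s: ½(10 + -4)(5) = 15 m
Net displacement = -64.5 m

-64.5 m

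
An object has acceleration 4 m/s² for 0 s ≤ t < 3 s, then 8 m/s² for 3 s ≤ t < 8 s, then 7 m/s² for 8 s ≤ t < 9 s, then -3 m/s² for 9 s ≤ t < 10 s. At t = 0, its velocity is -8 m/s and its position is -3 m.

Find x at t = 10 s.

208 m

On each constant-a segment, Δv = aΔt and Δx = v₀Δt + ½aΔt²; chain segment to segment.
0–3 s: v starts -8 m/s; Δx = -8·3 + ½·4·3² = -6 m; v ends 4 m/s.
3–8 s: v starts 4 m/s; Δx = 4·5 + ½·8·5² = 120 m; v ends 44 m/s.
8–9 s: v starts 44 m/s; Δx = 44·1 + ½·7·1² = 47.5 m; v ends 51 m/s.
9–10 s: v starts 51 m/s; Δx = 51·1 + ½·-3·1² = 49.5 m; v ends 48 m/s.
x(10) = -3 + Σ Δx = 208 m.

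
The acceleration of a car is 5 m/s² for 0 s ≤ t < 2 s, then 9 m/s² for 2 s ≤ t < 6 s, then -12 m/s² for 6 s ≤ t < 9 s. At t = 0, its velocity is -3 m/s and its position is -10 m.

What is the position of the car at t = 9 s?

169 m

On each constant-a segment, Δv = aΔt and Δx = v₀Δt + ½aΔt²; chain segment to segment.
0–2 s: v starts -3 m/s; Δx = -3·2 + ½·5·2² = 4 m; v ends 7 m/s.
2–6 s: v starts 7 m/s; Δx = 7·4 + ½·9·4² = 100 m; v ends 43 m/s.
6–9 s: v starts 43 m/s; Δx = 43·3 + ½·-12·3² = 75 m; v ends 7 m/s.
x(9) = -10 + Σ Δx = 169 m.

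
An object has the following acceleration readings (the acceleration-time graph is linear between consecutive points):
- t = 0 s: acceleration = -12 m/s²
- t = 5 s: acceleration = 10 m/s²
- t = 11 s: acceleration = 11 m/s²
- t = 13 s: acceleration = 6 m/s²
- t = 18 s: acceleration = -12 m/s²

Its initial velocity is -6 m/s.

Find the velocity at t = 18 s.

54 m/s

Δv equals the area under the a-t graph; then v = v₀ + Δv.
0–5 s: ½(-12 + 10)(5) = -5 m/s
5–11 s: ½(10 + 11)(6) = 63 m/s
11–13 s: ½(11 + 6)(2) = 17 m/s
13–18 s: ½(6 + -12)(5) = -15 m/s
Δv = 60 m/s, so v(18) = -6 + (60) = 54 m/s.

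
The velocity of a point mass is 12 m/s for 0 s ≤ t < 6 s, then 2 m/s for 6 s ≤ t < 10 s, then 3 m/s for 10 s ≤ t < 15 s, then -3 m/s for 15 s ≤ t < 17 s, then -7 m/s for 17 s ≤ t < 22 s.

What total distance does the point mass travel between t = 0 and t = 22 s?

136 m

Distance (not displacement) is the total path length: add the absolute areas under v-t.
0–6 s: |12| × 6 = 72 m
6–10 s: |2| × 4 = 8 m
10–15 s: |3| × 5 = 15 m
15–17 s: |-3| × 2 = 6 m
17–22 s: |-7| × 5 = 35 m
Total distance = 136 m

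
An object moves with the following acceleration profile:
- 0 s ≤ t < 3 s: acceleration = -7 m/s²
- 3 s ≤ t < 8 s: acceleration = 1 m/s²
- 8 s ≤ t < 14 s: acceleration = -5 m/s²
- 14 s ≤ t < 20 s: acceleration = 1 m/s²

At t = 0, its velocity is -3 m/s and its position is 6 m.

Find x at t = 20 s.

-622 m

On each constant-a segment, Δv = aΔt and Δx = v₀Δt + ½aΔt²; chain segment to segment.
0–3 s: v starts -3 m/s; Δx = -3·3 + ½·-7·3² = -40.5 m; v ends -24 m/s.
3–8 s: v starts -24 m/s; Δx = -24·5 + ½·1·5² = -107.5 m; v ends -19 m/s.
8–14 s: v starts -19 m/s; Δx = -19·6 + ½·-5·6² = -204 m; v ends -49 m/s.
14–20 s: v starts -49 m/s; Δx = -49·6 + ½·1·6² = -276 m; v ends -43 m/s.
x(20) = 6 + Σ Δx = -622 m.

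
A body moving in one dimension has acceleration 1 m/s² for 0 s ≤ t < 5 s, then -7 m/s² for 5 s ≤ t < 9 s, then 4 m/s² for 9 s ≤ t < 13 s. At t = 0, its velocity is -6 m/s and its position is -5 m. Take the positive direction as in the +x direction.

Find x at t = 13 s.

-166.5 m

On each constant-a segment, Δv = aΔt and Δx = v₀Δt + ½aΔt²; chain segment to segment.
0–5 s: v starts -6 m/s; Δx = -6·5 + ½·1·5² = -17.5 m; v ends -1 m/s.
5–9 s: v starts -1 m/s; Δx = -1·4 + ½·-7·4² = -60 m; v ends -29 m/s.
9–13 s: v starts -29 m/s; Δx = -29·4 + ½·4·4² = -84 m; v ends -13 m/s.
x(13) = -5 + Σ Δx = -166.5 m.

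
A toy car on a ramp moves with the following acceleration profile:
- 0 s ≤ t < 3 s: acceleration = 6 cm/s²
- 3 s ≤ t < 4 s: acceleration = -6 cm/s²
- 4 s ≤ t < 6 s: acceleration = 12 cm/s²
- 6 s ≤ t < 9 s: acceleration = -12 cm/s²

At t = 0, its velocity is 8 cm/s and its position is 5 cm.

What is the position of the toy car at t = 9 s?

On each constant-a segment, Δv = aΔt and Δx = v₀Δt + ½aΔt²; chain segment to segment.
0–3 s: v starts 8 cm/s; Δx = 8·3 + ½·6·3² = 51 cm; v ends 26 cm/s.
3–4 s: v starts 26 cm/s; Δx = 26·1 + ½·-6·1² = 23 cm; v ends 20 cm/s.
4–6 s: v starts 20 cm/s; Δx = 20·2 + ½·12·2² = 64 cm; v ends 44 cm/s.
6–9 s: v starts 44 cm/s; Δx = 44·3 + ½·-12·3² = 78 cm; v ends 8 cm/s.
x(9) = 5 + Σ Δx = 221 cm.

221 cm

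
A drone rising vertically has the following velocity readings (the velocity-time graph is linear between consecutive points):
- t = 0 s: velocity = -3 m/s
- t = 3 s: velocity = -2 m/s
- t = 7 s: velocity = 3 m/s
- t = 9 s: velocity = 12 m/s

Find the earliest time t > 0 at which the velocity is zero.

v changes sign on 3–7 s (from -2 to 3); the graph is linear there, so v = 0 at t = 3 + (2)·(7 − 3)/(3 − -2) = 4.6 s.

t = 4.6 s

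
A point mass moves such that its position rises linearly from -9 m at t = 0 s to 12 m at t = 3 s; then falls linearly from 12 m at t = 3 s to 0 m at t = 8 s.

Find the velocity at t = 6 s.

-2.4 m/s

Velocity is the slope of the x-t graph on 3–8 s: (0 − 12)/(8 − 3) = -2.4 m/s.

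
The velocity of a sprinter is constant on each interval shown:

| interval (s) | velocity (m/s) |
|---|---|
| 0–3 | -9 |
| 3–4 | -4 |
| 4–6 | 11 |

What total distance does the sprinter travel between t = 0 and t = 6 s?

53 m

Distance (not displacement) is the total path length: add the absolute areas under v-t.
0–3 s: |-9| × 3 = 27 m
3–4 s: |-4| × 1 = 4 m
4–6 s: |11| × 2 = 22 m
Total distance = 53 m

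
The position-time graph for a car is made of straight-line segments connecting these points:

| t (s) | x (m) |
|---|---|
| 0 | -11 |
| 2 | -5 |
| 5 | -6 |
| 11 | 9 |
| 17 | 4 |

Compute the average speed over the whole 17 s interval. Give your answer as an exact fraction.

Average speed = (total path length)/(elapsed time); on a piecewise-linear x-t graph the path length is Σ|Δx|.
0–2 s: |Δx| = |-5 − -11| = 6 m
2–5 s: |Δx| = |-6 − -5| = 1 m
5–11 s: |Δx| = |9 − -6| = 15 m
11–17 s: |Δx| = |4 − 9| = 5 m
Total path = 27 m; average speed = 27/17 = 27/17 m/s.

27/17 m/s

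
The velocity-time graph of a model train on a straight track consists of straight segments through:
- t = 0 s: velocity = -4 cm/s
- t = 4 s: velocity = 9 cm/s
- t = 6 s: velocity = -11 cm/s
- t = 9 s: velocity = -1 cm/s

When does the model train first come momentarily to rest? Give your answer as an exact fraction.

v changes sign on 0–4 s (from -4 to 9); the graph is linear there, so v = 0 at t = 0 + (4)·(4 − 0)/(9 − -4) = 16/13 s.

t = 16/13 s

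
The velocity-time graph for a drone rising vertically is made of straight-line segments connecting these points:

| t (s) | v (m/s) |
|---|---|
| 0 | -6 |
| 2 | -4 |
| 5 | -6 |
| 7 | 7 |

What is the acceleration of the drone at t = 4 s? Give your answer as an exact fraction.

Acceleration is the slope of the v-t graph on 2–5 s: (-6 − -4)/(5 − 2) = -2/3 m/s².

-2/3 m/s²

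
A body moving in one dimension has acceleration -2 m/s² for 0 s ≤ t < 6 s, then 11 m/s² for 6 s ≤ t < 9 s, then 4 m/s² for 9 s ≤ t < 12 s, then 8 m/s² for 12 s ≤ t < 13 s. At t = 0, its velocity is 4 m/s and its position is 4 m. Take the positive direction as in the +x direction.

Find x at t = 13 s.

On each constant-a segment, Δv = aΔt and Δx = v₀Δt + ½aΔt²; chain segment to segment.
0–6 s: v starts 4 m/s; Δx = 4·6 + ½·-2·6² = -12 m; v ends -8 m/s.
6–9 s: v starts -8 m/s; Δx = -8·3 + ½·11·3² = 25.5 m; v ends 25 m/s.
9–12 s: v starts 25 m/s; Δx = 25·3 + ½·4·3² = 93 m; v ends 37 m/s.
12–13 s: v starts 37 m/s; Δx = 37·1 + ½·8·1² = 41 m; v ends 45 m/s.
x(13) = 4 + Σ Δx = 151.5 m.

151.5 m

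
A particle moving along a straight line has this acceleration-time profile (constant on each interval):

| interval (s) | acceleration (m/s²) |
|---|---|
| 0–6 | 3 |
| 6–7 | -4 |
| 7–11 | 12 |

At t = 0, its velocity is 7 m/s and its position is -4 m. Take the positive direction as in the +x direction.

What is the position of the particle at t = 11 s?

295 m

On each constant-a segment, Δv = aΔt and Δx = v₀Δt + ½aΔt²; chain segment to segment.
0–6 s: v starts 7 m/s; Δx = 7·6 + ½·3·6² = 96 m; v ends 25 m/s.
6–7 s: v starts 25 m/s; Δx = 25·1 + ½·-4·1² = 23 m; v ends 21 m/s.
7–11 s: v starts 21 m/s; Δx = 21·4 + ½·12·4² = 180 m; v ends 69 m/s.
x(11) = -4 + Σ Δx = 295 m.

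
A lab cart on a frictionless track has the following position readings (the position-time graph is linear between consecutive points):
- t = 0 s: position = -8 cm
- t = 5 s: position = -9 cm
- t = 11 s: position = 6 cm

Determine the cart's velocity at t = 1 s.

Velocity is the slope of the x-t graph on 0–5 s: (-9 − -8)/(5 − 0) = -0.2 cm/s.

-0.2 cm/s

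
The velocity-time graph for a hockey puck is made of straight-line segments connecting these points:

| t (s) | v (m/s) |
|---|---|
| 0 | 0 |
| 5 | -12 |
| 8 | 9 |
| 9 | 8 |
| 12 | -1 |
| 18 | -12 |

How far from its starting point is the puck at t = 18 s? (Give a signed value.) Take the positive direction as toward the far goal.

Net displacement equals the area under the velocity-time graph (areas below the axis count negative).
0–5 s: ½(0 + -12)(5) = -30 m
5–8 s: ½(-12 + 9)(3) = -4.5 m
8–9 s: ½(9 + 8)(1) = 8.5 m
9–12 s: ½(8 + -1)(3) = 10.5 m
12–18 s: ½(-1 + -12)(6) = -39 m
Net displacement = -54.5 m

-54.5 m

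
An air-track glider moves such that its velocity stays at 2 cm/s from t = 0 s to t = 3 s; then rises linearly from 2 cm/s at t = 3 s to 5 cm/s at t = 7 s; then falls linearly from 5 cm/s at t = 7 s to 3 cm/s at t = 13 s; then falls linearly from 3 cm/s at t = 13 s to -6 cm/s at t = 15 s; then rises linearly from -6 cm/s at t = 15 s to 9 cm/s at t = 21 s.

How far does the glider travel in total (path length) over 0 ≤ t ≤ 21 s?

Total distance travelled is ∫|v| dt — sum the magnitudes of each area piece.
0–3 s: |2| × 3 = 6 cm
3–7 s: |½(2 + 5)(4)| = 14 cm
7–13 s: |½(5 + 3)(6)| = 24 cm
13–15 s: v = 0 at t = 41/3 s; triangle areas 1 + 4 = 5 cm
15–21 s: v = 0 at t = 17.4 s; triangle areas 7.2 + 16.2 = 23.4 cm
Total distance = 72.4 cm

72.4 cm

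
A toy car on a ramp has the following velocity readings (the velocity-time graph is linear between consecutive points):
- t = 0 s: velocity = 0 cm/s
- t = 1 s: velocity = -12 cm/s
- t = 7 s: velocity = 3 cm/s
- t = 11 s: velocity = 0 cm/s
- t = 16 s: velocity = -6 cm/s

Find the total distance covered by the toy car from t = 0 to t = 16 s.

Distance (not displacement) is the total path length: add the absolute areas under v-t.
0–1 s: |½(0 + -12)(1)| = 6 cm
1–7 s: v = 0 at t = 5.8 s; triangle areas 28.8 + 1.8 = 30.6 cm
7–11 s: |½(3 + 0)(4)| = 6 cm
11–16 s: |½(0 + -6)(5)| = 15 cm
Total distance = 57.6 cm

57.6 cm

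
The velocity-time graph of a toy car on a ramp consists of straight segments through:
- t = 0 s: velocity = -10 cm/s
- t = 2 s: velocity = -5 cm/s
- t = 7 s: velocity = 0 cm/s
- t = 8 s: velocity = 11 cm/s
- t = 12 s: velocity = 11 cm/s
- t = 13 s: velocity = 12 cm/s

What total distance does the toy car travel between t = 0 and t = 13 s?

Distance (not displacement) is the total path length: add the absolute areas under v-t.
0–2 s: |½(-10 + -5)(2)| = 15 cm
2–7 s: |½(-5 + 0)(5)| = 12.5 cm
7–8 s: |½(0 + 11)(1)| = 5.5 cm
8–12 s: |11| × 4 = 44 cm
12–13 s: |½(11 + 12)(1)| = 11.5 cm
Total distance = 88.5 cm

88.5 cm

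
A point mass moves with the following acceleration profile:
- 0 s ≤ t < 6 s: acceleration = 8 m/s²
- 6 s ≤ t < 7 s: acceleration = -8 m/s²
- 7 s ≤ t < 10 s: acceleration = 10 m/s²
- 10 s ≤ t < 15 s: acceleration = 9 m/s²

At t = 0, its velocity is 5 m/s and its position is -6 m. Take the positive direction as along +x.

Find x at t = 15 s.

884.5 m

On each constant-a segment, Δv = aΔt and Δx = v₀Δt + ½aΔt²; chain segment to segment.
0–6 s: v starts 5 m/s; Δx = 5·6 + ½·8·6² = 174 m; v ends 53 m/s.
6–7 s: v starts 53 m/s; Δx = 53·1 + ½·-8·1² = 49 m; v ends 45 m/s.
7–10 s: v starts 45 m/s; Δx = 45·3 + ½·10·3² = 180 m; v ends 75 m/s.
10–15 s: v starts 75 m/s; Δx = 75·5 + ½·9·5² = 487.5 m; v ends 120 m/s.
x(15) = -6 + Σ Δx = 884.5 m.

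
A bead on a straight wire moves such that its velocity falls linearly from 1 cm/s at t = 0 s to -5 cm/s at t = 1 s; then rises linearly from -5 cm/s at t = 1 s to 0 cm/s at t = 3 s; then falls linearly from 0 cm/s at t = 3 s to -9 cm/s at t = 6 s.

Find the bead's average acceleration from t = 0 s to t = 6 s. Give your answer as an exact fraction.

Average acceleration = Δv/Δt = (-9 − 1)/(6 − 0) = -5/3 cm/s².

-5/3 cm/s²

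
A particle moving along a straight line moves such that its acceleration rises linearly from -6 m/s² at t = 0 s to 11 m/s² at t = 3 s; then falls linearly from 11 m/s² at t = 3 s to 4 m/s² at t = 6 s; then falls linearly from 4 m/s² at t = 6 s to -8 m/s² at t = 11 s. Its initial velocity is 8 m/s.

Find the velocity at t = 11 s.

28 m/s

Δv equals the area under the a-t graph; then v = v₀ + Δv.
0–3 s: ½(-6 + 11)(3) = 7.5 m/s
3–6 s: ½(11 + 4)(3) = 22.5 m/s
6–11 s: ½(4 + -8)(5) = -10 m/s
Δv = 20 m/s, so v(11) = 8 + (20) = 28 m/s.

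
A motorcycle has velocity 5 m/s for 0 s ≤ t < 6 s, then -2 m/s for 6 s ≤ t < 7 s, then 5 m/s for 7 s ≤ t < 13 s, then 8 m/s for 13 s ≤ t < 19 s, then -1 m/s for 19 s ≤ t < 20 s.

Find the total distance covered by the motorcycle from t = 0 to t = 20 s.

111 m

Total distance travelled is ∫|v| dt — sum the magnitudes of each area piece.
0–6 s: |5| × 6 = 30 m
6–7 s: |-2| × 1 = 2 m
7–13 s: |5| × 6 = 30 m
13–19 s: |8| × 6 = 48 m
19–20 s: |-1| × 1 = 1 m
Total distance = 111 m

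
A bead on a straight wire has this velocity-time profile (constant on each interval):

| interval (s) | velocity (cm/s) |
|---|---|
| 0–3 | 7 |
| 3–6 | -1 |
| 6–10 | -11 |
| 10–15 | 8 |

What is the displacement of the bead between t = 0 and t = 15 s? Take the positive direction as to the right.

Net displacement equals the area under the velocity-time graph (areas below the axis count negative).
0–3 s: 7 × 3 = 21 cm
3–6 s: -1 × 3 = -3 cm
6–10 s: -11 × 4 = -44 cm
10–15 s: 8 × 5 = 40 cm
Net displacement = 14 cm

14 cm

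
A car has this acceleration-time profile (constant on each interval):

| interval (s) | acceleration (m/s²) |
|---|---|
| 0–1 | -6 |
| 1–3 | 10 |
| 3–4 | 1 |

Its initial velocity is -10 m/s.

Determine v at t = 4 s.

Δv equals the area under the a-t graph; then v = v₀ + Δv.
0–1 s: -6 × 1 = -6 m/s
1–3 s: 10 × 2 = 20 m/s
3–4 s: 1 × 1 = 1 m/s
Δv = 15 m/s, so v(4) = -10 + (15) = 5 m/s.

5 m/s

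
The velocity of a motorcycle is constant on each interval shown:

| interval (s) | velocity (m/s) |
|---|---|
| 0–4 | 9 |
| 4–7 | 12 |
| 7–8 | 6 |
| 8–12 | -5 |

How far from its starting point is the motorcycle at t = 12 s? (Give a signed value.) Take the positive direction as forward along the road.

58 m

Net displacement equals the area under the velocity-time graph (areas below the axis count negative).
0–4 s: 9 × 4 = 36 m
4–7 s: 12 × 3 = 36 m
7–8 s: 6 × 1 = 6 m
8–12 s: -5 × 4 = -20 m
Net displacement = 58 m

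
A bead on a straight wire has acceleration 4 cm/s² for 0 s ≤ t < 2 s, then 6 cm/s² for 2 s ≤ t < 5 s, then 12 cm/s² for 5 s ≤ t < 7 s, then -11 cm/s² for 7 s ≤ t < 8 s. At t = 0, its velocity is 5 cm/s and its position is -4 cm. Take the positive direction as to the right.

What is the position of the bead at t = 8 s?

On each constant-a segment, Δv = aΔt and Δx = v₀Δt + ½aΔt²; chain segment to segment.
0–2 s: v starts 5 cm/s; Δx = 5·2 + ½·4·2² = 18 cm; v ends 13 cm/s.
2–5 s: v starts 13 cm/s; Δx = 13·3 + ½·6·3² = 66 cm; v ends 31 cm/s.
5–7 s: v starts 31 cm/s; Δx = 31·2 + ½·12·2² = 86 cm; v ends 55 cm/s.
7–8 s: v starts 55 cm/s; Δx = 55·1 + ½·-11·1² = 49.5 cm; v ends 44 cm/s.
x(8) = -4 + Σ Δx = 215.5 cm.

215.5 cm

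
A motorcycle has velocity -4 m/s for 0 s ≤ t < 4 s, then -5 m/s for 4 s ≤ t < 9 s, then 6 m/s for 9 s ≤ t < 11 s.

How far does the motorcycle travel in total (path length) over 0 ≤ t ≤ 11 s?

Distance (not displacement) is the total path length: add the absolute areas under v-t.
0–4 s: |-4| × 4 = 16 m
4–9 s: |-5| × 5 = 25 m
9–11 s: |6| × 2 = 12 m
Total distance = 53 m

53 m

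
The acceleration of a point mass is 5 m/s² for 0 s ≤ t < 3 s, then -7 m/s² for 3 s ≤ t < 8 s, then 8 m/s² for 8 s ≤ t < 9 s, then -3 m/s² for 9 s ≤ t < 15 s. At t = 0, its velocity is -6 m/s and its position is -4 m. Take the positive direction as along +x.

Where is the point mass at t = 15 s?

-226 m

On each constant-a segment, Δv = aΔt and Δx = v₀Δt + ½aΔt²; chain segment to segment.
0–3 s: v starts -6 m/s; Δx = -6·3 + ½·5·3² = 4.5 m; v ends 9 m/s.
3–8 s: v starts 9 m/s; Δx = 9·5 + ½·-7·5² = -42.5 m; v ends -26 m/s.
8–9 s: v starts -26 m/s; Δx = -26·1 + ½·8·1² = -22 m; v ends -18 m/s.
9–15 s: v starts -18 m/s; Δx = -18·6 + ½·-3·6² = -162 m; v ends -36 m/s.
x(15) = -4 + Σ Δx = -226 m.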